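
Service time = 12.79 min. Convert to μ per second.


μ = 1/(service time) in consistent units.
1 second = 0.0166667 min, so μ = 0.0166667/12.79 = 0.001303 per second

Final: 0.001303 /sec


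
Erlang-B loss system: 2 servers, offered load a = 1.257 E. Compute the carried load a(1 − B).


B(2,1.257) = 0.259277 (Erlang-B)
Carried load = a(1 − B) = 1.257·(1 − 0.259277) = 1.257·0.740723 = 0.9311 E

Final: 0.9311 Erlangs


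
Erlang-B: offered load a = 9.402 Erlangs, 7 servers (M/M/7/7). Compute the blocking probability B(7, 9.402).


B(c,a) = (a^c/c!) / Σ_{k=0}^{c} a^k/k!
a^7/7! = 1288.579422
Σ terms (k=0..7): 1.00000 + 9.40200 + 44.19880 + 138.51905 + 325.58902 + 612.23759 + 959.37630 + 1288.57942 = 3378.902170
B = 1288.579422/3378.902170 = 0.381360

Final: 0.381360


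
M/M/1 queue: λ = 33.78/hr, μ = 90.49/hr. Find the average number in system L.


ρ = λ/μ = 33.78/90.49 = 0.3733
L = ρ/(1−ρ) = 0.3733/(1 − 0.3733) = 0.3733/0.6267 = 0.5957

Final: 0.5957


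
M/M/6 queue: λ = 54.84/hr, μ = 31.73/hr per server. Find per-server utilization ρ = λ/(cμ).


ρ = λ/(cμ) = 54.84/(6·31.73) = 54.84/190.38 = 0.2881

Final: 0.2881


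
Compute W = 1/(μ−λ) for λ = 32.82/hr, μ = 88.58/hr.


W = 1/(μ−λ) = 1/(88.58 − 32.82) = 1/55.76 = 0.01793 hr

Final: 0.01793 hr


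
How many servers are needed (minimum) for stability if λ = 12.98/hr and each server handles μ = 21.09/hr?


Stability requires cμ > λ ⇔ c > λ/μ.
λ/μ = 12.98/21.09 = 0.6155
Minimum integer c = ⌊0.6155⌋ + 1 = 1
Check: 1·21.09 = 21.09 > 12.98, while 0·21.09 = 0.00 ≤ 12.98

Final: 1 servers


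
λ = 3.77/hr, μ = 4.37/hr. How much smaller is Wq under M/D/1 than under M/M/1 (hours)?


ρ = 3.77/4.37 = 0.8627
Wq(M/M/1) = ρ/(μ−λ) = 0.8627/0.6000 = 1.43783 hr
Wq(M/D/1) = ρ/(2(μ−λ)) = 0.71892 hr
Savings = 1.43783 − 0.71892 = 0.71892 hr

Final: 0.71892 hr


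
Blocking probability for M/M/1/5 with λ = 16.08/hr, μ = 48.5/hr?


ρ = λ/μ = 16.08/48.5 = 0.3315
P_K = (1−ρ)ρ^K/(1−ρ^(K+1)) = (0.6685·0.004006)/(1 − 0.001328)
= 0.002678/0.998672 = 0.002681

Final: 0.002681


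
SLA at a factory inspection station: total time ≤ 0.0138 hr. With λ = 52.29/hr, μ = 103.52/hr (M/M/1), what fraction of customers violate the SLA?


W ~ Exponential(μ−λ) for M/M/1.
μ − λ = 103.52 − 52.29 = 51.2300
P(W > t) = e^{−(μ−λ)t} = e^{−0.7070} = 0.493134

Final: 0.493134


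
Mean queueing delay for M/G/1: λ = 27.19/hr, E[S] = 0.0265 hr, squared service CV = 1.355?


ρ = λ·E[S] = 27.19·0.0265 = 0.7205
E[S²] = E[S]²(1+C_s²) = 0.0265²·(1+1.355) = 0.001654
Wq = λ·E[S²]/(2(1−ρ)) = 27.19·0.001654/(2·0.2795) = 0.08045 hr

Final: 0.08045 hr


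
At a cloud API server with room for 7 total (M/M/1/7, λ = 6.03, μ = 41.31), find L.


ρ = 6.03/41.31 = 0.1460
L = ρ[1 − (K+1)ρ^K + Kρ^(K+1)] / [(1−ρ)(1−ρ^(K+1))]
Numerator: 0.1460·(1 − 8·0.000001412 + 7·0.0000002061) = 0.145968
Denominator: (0.8540)·(1.000000) = 0.854030
L = 0.145968/0.854030 = 0.1709

Final: 0.1709


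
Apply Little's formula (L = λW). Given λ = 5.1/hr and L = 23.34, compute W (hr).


W = L/λ = 23.34/5.1 = 4.5765 hr

Final: 4.5765 hr


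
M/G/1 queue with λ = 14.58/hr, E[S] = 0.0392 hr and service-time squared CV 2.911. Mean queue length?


ρ = λ·E[S] = 14.58·0.0392 = 0.5715
Lq = ρ²(1+C_s²)/(2(1−ρ)) = 0.3267·(1+2.911)/(2·0.4285)
= 0.3267·3.9110/0.8569 = 1.49084

Final: 1.49084


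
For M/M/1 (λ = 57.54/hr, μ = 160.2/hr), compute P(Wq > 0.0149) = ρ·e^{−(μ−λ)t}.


ρ = 57.54/160.2 = 0.3592
P(Wq > t) = ρ·e^{−(μ−λ)t} = 0.3592·e^{−1.5296}
= 0.3592·0.216615 = 0.077803

Final: 0.077803


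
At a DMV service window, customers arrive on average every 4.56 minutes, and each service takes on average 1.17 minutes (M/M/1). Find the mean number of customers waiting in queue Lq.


λ = 60/4.56 = 13.1579 /hr
μ = 60/1.17 = 51.2821 /hr
ρ = λ/μ = 13.1579/51.2821 = 0.2566
Lq = ρ²/(1−ρ) = 0.06583/0.7434 = 0.08855

Final: 0.08855


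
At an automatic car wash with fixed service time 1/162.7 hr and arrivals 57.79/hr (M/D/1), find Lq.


ρ = 57.79/162.7 = 0.3552
M/D/1: Lq = ρ²/(2(1−ρ)) = 0.1262/(2·0.6448) = 0.09783

Final: 0.09783


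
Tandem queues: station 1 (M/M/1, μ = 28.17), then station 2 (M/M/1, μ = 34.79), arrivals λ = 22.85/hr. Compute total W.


Each node sees arrival rate λ = 22.85/hr (tandem ⇒ throughput preserved).
W₁ = 1/(μ₁−λ) = 1/(28.17−22.85) = 0.18797 hr
W₂ = 1/(μ₂−λ) = 1/(34.79−22.85) = 0.08375 hr
W_total = W₁ + W₂ = 0.18797 + 0.08375 = 0.27172 hr

Final: 0.27172 hr


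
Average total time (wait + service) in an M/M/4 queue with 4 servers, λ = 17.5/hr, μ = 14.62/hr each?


a = 1.1970; ρ = 0.2992; P₀ = 0.301088
Lq = P₀·a^c·ρ/(c!(1−ρ)²) = 0.01569
Wq = Lq/λ = 0.01569/17.5 = 0.0008968 hr
W = Wq + 1/μ = 0.0008968 + 0.06840 = 0.06930 hr

Final: 0.06930 hr


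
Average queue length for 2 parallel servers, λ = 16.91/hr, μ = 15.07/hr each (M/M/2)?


a = λ/μ = 1.1221; ρ = a/2 = 0.5610
P₀ = 0.281190
Lq = P₀·a^c·ρ / (c!·(1−ρ)²) = 0.281190·1.25910·0.5610/(2·0.19268)
= 0.51546

Final: 0.51546


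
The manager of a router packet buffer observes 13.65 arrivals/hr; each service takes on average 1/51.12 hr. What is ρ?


ρ = λ/μ = 13.65/51.12 = 0.2670

Final: 0.2670


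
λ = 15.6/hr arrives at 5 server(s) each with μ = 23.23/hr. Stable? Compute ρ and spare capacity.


Total capacity cμ = 5·23.23 = 116.15/hr
ρ = λ/(cμ) = 15.6/116.15 = 0.1343
Stable ⇔ ρ < 1: YES
Spare capacity = cμ − λ = 116.15 − 15.6 = 100.55/hr

Final: ρ = 0.1343; stable; margin = 100.55/hr


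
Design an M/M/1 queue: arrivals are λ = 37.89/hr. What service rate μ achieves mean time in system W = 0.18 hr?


W = 1/(μ−λ) ⇒ μ − λ = 1/W = 1/0.18 = 5.5556
μ = λ + 1/W = 37.89 + 5.5556 = 43.4456 per hr

Final: 43.4456 /hr


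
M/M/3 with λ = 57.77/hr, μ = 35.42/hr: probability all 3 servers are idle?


a = λ/μ = 57.77/35.42 = 1.6310; ρ = a/c = 0.5437
Σ_{k=0}^{2} a^k/k! (terms k=0..2) = 1.00000 + 1.63100 + 1.33008 = 3.96108
Tail: a^3/(3!(1−ρ)) = 4.33872/(6·0.4563) = 1.58463
P₀ = 1/(3.96108 + 1.58463) = 1/5.54571 = 0.180320

Final: 0.180320


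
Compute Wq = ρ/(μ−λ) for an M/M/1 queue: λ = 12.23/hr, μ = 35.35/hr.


ρ = 12.23/35.35 = 0.3460
Wq = ρ/(μ−λ) = 0.3460/(35.35 − 12.23) = 0.3460/23.12 = 0.01496 hr

Final: 0.01496 hr


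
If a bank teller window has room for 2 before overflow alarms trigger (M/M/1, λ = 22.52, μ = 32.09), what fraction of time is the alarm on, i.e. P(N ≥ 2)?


ρ = 22.52/32.09 = 0.7018
P(N ≥ n) = ρ^n = 0.7018^2 = 0.492490

Final: 0.492490


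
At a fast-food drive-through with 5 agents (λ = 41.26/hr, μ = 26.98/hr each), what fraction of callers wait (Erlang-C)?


a = λ/μ = 1.5293; ρ = a/5 = 0.3059
P₀ = 0.216308 (from M/M/c formula)
C(c,a) = [a^c/(c!(1−ρ))]·P₀ = [8.36443/(120·0.6941)]·0.216308
= 0.10042·0.216308 = 0.021721

Final: 0.021721


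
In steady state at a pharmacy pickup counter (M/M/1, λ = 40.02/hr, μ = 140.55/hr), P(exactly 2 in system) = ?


ρ = 40.02/140.55 = 0.2847
P_n = (1−ρ)·ρ^n = (1 − 0.2847)·0.2847^2 = 0.7153·0.081076 = 0.057991

Final: 0.057991


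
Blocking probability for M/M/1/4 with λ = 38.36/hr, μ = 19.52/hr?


ρ = λ/μ = 38.36/19.52 = 1.9652
P_K = (1−ρ)ρ^K/(1−ρ^(K+1)) = (-0.9652·14.914034)/(1 − 29.308523)
= -14.394488/-28.308523 = 0.508486

Final: 0.508486


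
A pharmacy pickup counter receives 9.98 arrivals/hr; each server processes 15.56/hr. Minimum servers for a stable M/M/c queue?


Stability requires cμ > λ ⇔ c > λ/μ.
λ/μ = 9.98/15.56 = 0.6414
Minimum integer c = ⌊0.6414⌋ + 1 = 1
Check: 1·15.56 = 15.56 > 9.98, while 0·15.56 = 0.00 ≤ 9.98

Final: 1 servers


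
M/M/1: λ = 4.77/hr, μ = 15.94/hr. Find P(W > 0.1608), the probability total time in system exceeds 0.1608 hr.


W ~ Exponential(μ−λ) for M/M/1.
μ − λ = 15.94 − 4.77 = 11.1700
P(W > t) = e^{−(μ−λ)t} = e^{−1.7961} = 0.165939

Final: 0.165939


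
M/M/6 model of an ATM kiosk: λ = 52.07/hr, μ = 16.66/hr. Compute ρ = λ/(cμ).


ρ = λ/(cμ) = 52.07/(6·16.66) = 52.07/99.96 = 0.5209

Final: 0.5209


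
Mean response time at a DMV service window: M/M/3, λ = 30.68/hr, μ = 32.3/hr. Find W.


a = 0.9498; ρ = 0.3166; P₀ = 0.383150
Lq = P₀·a^c·ρ/(c!(1−ρ)²) = 0.03710
Wq = Lq/λ = 0.03710/30.68 = 0.001209 hr
W = Wq + 1/μ = 0.001209 + 0.03096 = 0.03217 hr

Final: 0.03217 hr


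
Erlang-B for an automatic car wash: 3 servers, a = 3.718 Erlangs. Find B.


B(c,a) = (a^c/c!) / Σ_{k=0}^{c} a^k/k!
a^3/3! = 8.565977
Σ terms (k=0..3): 1.00000 + 3.71800 + 6.91176 + 8.56598 = 20.195739
B = 8.565977/20.195739 = 0.424148

Final: 0.424148


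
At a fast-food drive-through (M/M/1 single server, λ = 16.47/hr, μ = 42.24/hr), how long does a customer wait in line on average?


ρ = 16.47/42.24 = 0.3899
Wq = ρ/(μ−λ) = 0.3899/(42.24 − 16.47) = 0.3899/25.77 = 0.01513 hr

Final: 0.01513 hr


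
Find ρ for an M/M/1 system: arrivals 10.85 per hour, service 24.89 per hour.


ρ = λ/μ = 10.85/24.89 = 0.4359

Final: 0.4359


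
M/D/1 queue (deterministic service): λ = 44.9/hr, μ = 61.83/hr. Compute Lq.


ρ = 44.9/61.83 = 0.7262
M/D/1: Lq = ρ²/(2(1−ρ)) = 0.5273/(2·0.2738) = 0.96296

Final: 0.96296


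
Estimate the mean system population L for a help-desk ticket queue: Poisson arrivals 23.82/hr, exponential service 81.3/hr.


ρ = λ/μ = 23.82/81.3 = 0.2930
L = ρ/(1−ρ) = 0.2930/(1 − 0.2930) = 0.2930/0.7070 = 0.4144

Final: 0.4144


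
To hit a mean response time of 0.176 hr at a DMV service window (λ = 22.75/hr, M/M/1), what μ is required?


W = 1/(μ−λ) ⇒ μ − λ = 1/W = 1/0.176 = 5.6818
μ = λ + 1/W = 22.75 + 5.6818 = 28.4318 per hr

Final: 28.4318 /hr


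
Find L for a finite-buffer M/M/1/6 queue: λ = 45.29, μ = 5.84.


ρ = 45.29/5.84 = 7.7551
L = ρ[1 − (K+1)ρ^K + Kρ^(K+1)] / [(1−ρ)(1−ρ^(K+1))]
Numerator: 7.7551·(1 − 7·217538.856552 + 6·1687043.632403) = 66690229.155237
Denominator: (-6.7551)·(-1687042.632403) = 11396204.083614
L = 66690229.155237/11396204.083614 = 5.8520

Final: 5.8520


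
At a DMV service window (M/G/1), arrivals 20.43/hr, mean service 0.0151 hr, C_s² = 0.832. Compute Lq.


ρ = λ·E[S] = 20.43·0.0151 = 0.3085
Lq = ρ²(1+C_s²)/(2(1−ρ)) = 0.09517·(1+0.832)/(2·0.6915)
= 0.09517·1.8320/1.3830 = 0.12606

Final: 0.12606


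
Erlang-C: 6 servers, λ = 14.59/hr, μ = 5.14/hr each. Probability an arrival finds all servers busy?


a = λ/μ = 2.8385; ρ = a/6 = 0.4731
P₀ = 0.057810 (from M/M/c formula)
C(c,a) = [a^c/(c!(1−ρ))]·P₀ = [523.06184/(720·0.5269)]·0.057810
= 1.37874·0.057810 = 0.079704

Final: 0.079704


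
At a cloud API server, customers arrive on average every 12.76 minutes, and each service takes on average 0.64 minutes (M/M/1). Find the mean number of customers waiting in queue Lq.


λ = 60/12.76 = 4.7022 /hr
μ = 60/0.64 = 93.7500 /hr
ρ = λ/μ = 4.7022/93.7500 = 0.05016
Lq = ρ²/(1−ρ) = 0.002516/0.9498 = 0.002649

Final: 0.002649


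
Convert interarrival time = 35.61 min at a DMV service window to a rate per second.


λ = 1/(interarrival time) in consistent units.
1 second = 0.0166667 min, so λ = 0.0166667/35.61 = 0.0004680 per second

Final: 0.0004680 /sec


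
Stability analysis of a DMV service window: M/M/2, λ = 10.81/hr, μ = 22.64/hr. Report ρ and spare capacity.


Total capacity cμ = 2·22.64 = 45.28/hr
ρ = λ/(cμ) = 10.81/45.28 = 0.2387
Stable ⇔ ρ < 1: YES
Spare capacity = cμ − λ = 45.28 − 10.81 = 34.47/hr

Final: ρ = 0.2387; stable; margin = 34.47/hr


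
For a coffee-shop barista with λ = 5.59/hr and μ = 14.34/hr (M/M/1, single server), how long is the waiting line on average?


ρ = 5.59/14.34 = 0.3898
Lq = ρ²/(1−ρ) = 0.1520/0.6102 = 0.2490

Final: 0.2490


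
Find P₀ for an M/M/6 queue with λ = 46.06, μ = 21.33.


a = λ/μ = 46.06/21.33 = 2.1594; ρ = a/c = 0.3599
Σ_{k=0}^{5} a^k/k! (terms k=0..5) = 1.00000 + 2.15940 + 2.33150 + 1.67822 + 0.90599 + 0.39128 = 8.46638
Tail: a^6/(6!(1−ρ)) = 101.39078/(720·0.6401) = 0.22000
P₀ = 1/(8.46638 + 0.22000) = 1/8.68638 = 0.115123

Final: 0.115123


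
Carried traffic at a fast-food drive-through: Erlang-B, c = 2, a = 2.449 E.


B(2,2.449) = 0.465089 (Erlang-B)
Carried load = a(1 − B) = 2.449·(1 − 0.465089) = 2.449·0.534911 = 1.3100 E

Final: 1.3100 Erlangs


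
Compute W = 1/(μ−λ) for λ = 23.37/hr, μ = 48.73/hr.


W = 1/(μ−λ) = 1/(48.73 − 23.37) = 1/25.36 = 0.03943 hr

Final: 0.03943 hr


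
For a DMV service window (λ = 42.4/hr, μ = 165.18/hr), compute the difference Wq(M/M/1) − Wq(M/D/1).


ρ = 42.4/165.18 = 0.2567
Wq(M/M/1) = ρ/(μ−λ) = 0.2567/122.78 = 0.002091 hr
Wq(M/D/1) = ρ/(2(μ−λ)) = 0.001045 hr
Savings = 0.002091 − 0.001045 = 0.001045 hr

Final: 0.001045 hr


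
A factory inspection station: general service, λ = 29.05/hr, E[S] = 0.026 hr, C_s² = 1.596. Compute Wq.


ρ = λ·E[S] = 29.05·0.026 = 0.7553
E[S²] = E[S]²(1+C_s²) = 0.026²·(1+1.596) = 0.001755
Wq = λ·E[S²]/(2(1−ρ)) = 29.05·0.001755/(2·0.2447) = 0.10417 hr

Final: 0.10417 hr


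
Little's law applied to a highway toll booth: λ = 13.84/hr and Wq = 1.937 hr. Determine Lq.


Lq = λWq = 13.84·1.937 = 26.8081

Final: 26.8081


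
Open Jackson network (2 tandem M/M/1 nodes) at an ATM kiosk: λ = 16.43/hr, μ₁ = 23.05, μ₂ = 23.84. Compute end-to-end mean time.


Each node sees arrival rate λ = 16.43/hr (tandem ⇒ throughput preserved).
W₁ = 1/(μ₁−λ) = 1/(23.05−16.43) = 0.15106 hr
W₂ = 1/(μ₂−λ) = 1/(23.84−16.43) = 0.13495 hr
W_total = W₁ + W₂ = 0.15106 + 0.13495 = 0.28601 hr

Final: 0.28601 hr


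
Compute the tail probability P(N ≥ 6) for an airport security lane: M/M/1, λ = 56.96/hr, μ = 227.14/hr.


ρ = 56.96/227.14 = 0.2508
P(N ≥ n) = ρ^n = 0.2508^6 = 0.0002487

Final: 0.0002487


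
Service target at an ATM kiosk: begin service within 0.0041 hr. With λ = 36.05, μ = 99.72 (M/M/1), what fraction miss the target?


ρ = 36.05/99.72 = 0.3615
P(Wq > t) = ρ·e^{−(μ−λ)t} = 0.3615·e^{−0.2610}
= 0.3615·0.770245 = 0.278453

Final: 0.278453


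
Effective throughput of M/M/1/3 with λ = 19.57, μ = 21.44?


ρ = 0.9128; P_K = (1−ρ)ρ^3/(1−ρ^4) = 0.216886
λ_eff = λ(1 − P_K) = 19.57·(1 − 0.216886) = 19.57·0.783114 = 15.3255 /hr

Final: 15.3255 /hr


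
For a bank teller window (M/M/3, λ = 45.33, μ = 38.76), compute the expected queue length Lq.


a = λ/μ = 1.1695; ρ = a/3 = 0.3898
P₀ = 0.303924
Lq = P₀·a^c·ρ / (c!·(1−ρ)²) = 0.303924·1.59958·0.3898/(6·0.37230)
= 0.08484

Final: 0.08484


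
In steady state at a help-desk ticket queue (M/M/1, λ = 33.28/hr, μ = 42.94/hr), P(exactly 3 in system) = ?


ρ = 33.28/42.94 = 0.7750
P_n = (1−ρ)·ρ^n = (1 − 0.7750)·0.7750^3 = 0.2250·0.465547 = 0.104732

Final: 0.104732


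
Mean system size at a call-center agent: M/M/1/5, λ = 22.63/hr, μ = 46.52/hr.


ρ = 22.63/46.52 = 0.4865
L = ρ[1 − (K+1)ρ^K + Kρ^(K+1)] / [(1−ρ)(1−ρ^(K+1))]
Numerator: 0.4865·(1 − 6·0.027241 + 5·0.013252) = 0.439179
Denominator: (0.5135)·(0.986748) = 0.506737
L = 0.439179/0.506737 = 0.8667

Final: 0.8667


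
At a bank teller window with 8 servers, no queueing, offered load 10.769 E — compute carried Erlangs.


B(8,10.769) = 0.372905 (Erlang-B)
Carried load = a(1 − B) = 10.769·(1 − 0.372905) = 10.769·0.627095 = 6.7532 E

Final: 6.7532 Erlangs


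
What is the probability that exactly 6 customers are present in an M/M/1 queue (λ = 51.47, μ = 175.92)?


ρ = 51.47/175.92 = 0.2926
P_n = (1−ρ)·ρ^n = (1 − 0.2926)·0.2926^6 = 0.7074·0.0006272 = 0.0004437

Final: 0.0004437


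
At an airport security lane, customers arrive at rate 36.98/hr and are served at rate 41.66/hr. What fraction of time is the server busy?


ρ = λ/μ = 36.98/41.66 = 0.8877

Final: 0.8877


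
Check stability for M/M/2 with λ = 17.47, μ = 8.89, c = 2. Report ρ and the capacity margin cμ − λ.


Total capacity cμ = 2·8.89 = 17.78/hr
ρ = λ/(cμ) = 17.47/17.78 = 0.9826
Stable ⇔ ρ < 1: YES
Spare capacity = cμ − λ = 17.78 − 17.47 = 0.31/hr

Final: ρ = 0.9826; stable; margin = 0.31/hr


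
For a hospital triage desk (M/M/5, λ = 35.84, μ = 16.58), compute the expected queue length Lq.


a = λ/μ = 2.1616; ρ = a/5 = 0.4323
P₀ = 0.113843
Lq = P₀·a^c·ρ / (c!·(1−ρ)²) = 0.113843·47.19732·0.4323/(120·0.32225)
= 0.06007

Final: 0.06007


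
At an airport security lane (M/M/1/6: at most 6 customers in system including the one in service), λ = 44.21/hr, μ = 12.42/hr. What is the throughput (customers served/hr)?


ρ = 3.5596; P_K = (1−ρ)ρ^6/(1−ρ^7) = 0.719167
λ_eff = λ(1 − P_K) = 44.21·(1 − 0.719167) = 44.21·0.280833 = 12.4156 /hr

Final: 12.4156 /hr


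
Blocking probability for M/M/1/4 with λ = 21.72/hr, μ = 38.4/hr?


ρ = λ/μ = 21.72/38.4 = 0.5656
P_K = (1−ρ)ρ^K/(1−ρ^(K+1)) = (0.4344·0.102356)/(1 − 0.057895)
= 0.044461/0.942105 = 0.047193

Final: 0.047193


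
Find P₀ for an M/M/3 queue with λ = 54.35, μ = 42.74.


a = λ/μ = 54.35/42.74 = 1.2716; ρ = a/c = 0.4239
Σ_{k=0}^{2} a^k/k! (terms k=0..2) = 1.00000 + 1.27164 + 0.80854 = 3.08018
Tail: a^3/(3!(1−ρ)) = 2.05634/(6·0.5761) = 0.59488
P₀ = 1/(3.08018 + 0.59488) = 1/3.67506 = 0.272104

Final: 0.272104


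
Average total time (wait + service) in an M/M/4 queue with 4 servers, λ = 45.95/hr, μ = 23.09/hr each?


a = 1.9900; ρ = 0.4975; P₀ = 0.131854
Lq = P₀·a^c·ρ/(c!(1−ρ)²) = 0.16977
Wq = Lq/λ = 0.16977/45.95 = 0.003695 hr
W = Wq + 1/μ = 0.003695 + 0.04331 = 0.04700 hr

Final: 0.04700 hr


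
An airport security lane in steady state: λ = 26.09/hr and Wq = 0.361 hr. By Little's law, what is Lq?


Lq = λWq = 26.09·0.361 = 9.4185

Final: 9.4185


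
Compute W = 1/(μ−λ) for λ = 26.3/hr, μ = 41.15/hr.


W = 1/(μ−λ) = 1/(41.15 − 26.3) = 1/14.85 = 0.06734 hr

Final: 0.06734 hr


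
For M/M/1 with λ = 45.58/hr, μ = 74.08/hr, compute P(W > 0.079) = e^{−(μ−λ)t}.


W ~ Exponential(μ−λ) for M/M/1.
μ − λ = 74.08 − 45.58 = 28.5000
P(W > t) = e^{−(μ−λ)t} = e^{−2.2515} = 0.105241

Final: 0.105241


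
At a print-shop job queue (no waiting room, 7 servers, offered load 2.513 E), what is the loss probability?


B(c,a) = (a^c/c!) / Σ_{k=0}^{c} a^k/k!
a^7/7! = 0.125579
Σ terms (k=0..7): 1.00000 + 2.51300 + 3.15758 + 2.64500 + 1.66172 + 0.83518 + 0.34980 + 0.12558 = 12.287874
B = 0.125579/12.287874 = 0.010220

Final: 0.010220


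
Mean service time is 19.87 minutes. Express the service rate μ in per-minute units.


μ = 1/(service time) in consistent units.
1 minute = 1 min, so μ = 1/19.87 = 0.05033 per minute

Final: 0.05033 /min


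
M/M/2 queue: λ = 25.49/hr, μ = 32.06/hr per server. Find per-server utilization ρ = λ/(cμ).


ρ = λ/(cμ) = 25.49/(2·32.06) = 25.49/64.12 = 0.3975

Final: 0.3975


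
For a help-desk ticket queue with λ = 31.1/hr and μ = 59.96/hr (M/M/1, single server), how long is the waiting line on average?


ρ = 31.1/59.96 = 0.5187
Lq = ρ²/(1−ρ) = 0.2690/0.4813 = 0.5589

Final: 0.5589


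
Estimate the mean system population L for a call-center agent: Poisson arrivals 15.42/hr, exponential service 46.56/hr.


ρ = λ/μ = 15.42/46.56 = 0.3312
L = ρ/(1−ρ) = 0.3312/(1 − 0.3312) = 0.3312/0.6688 = 0.4952

Final: 0.4952


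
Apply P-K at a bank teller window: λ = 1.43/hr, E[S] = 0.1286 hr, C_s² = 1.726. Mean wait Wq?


ρ = λ·E[S] = 1.43·0.1286 = 0.1839
E[S²] = E[S]²(1+C_s²) = 0.1286²·(1+1.726) = 0.045082
Wq = λ·E[S²]/(2(1−ρ)) = 1.43·0.045082/(2·0.8161) = 0.03950 hr

Final: 0.03950 hr


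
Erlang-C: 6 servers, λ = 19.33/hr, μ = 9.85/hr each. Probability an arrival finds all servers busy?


a = λ/μ = 1.9624; ρ = a/6 = 0.3271
P₀ = 0.140330 (from M/M/c formula)
C(c,a) = [a^c/(c!(1−ρ))]·P₀ = [57.11810/(720·0.6729)]·0.140330
= 0.11789·0.140330 = 0.016543

Final: 0.016543


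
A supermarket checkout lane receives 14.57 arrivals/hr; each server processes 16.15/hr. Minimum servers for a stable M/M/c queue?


Stability requires cμ > λ ⇔ c > λ/μ.
λ/μ = 14.57/16.15 = 0.9022
Minimum integer c = ⌊0.9022⌋ + 1 = 1
Check: 1·16.15 = 16.15 > 14.57, while 0·16.15 = 0.00 ≤ 14.57

Final: 1 servers


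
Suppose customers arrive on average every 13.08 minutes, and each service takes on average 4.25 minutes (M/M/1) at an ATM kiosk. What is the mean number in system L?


λ = 60/13.08 = 4.5872 /hr
μ = 60/4.25 = 14.1176 /hr
ρ = λ/μ = 4.5872/14.1176 = 0.3249
L = ρ/(1−ρ) = 0.3249/0.6751 = 0.4813

Final: 0.4813


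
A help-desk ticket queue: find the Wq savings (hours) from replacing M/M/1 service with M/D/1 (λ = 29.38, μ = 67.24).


ρ = 29.38/67.24 = 0.4369
Wq(M/M/1) = ρ/(μ−λ) = 0.4369/37.86 = 0.01154 hr
Wq(M/D/1) = ρ/(2(μ−λ)) = 0.005771 hr
Savings = 0.01154 − 0.005771 = 0.005771 hr

Final: 0.005771 hr


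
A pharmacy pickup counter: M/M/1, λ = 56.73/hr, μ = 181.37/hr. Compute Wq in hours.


ρ = 56.73/181.37 = 0.3128
Wq = ρ/(μ−λ) = 0.3128/(181.37 − 56.73) = 0.3128/124.64 = 0.002510 hr

Final: 0.002510 hr


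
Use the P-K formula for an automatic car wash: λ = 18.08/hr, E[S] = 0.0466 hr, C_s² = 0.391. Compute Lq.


ρ = λ·E[S] = 18.08·0.0466 = 0.8425
Lq = ρ²(1+C_s²)/(2(1−ρ)) = 0.7099·(1+0.391)/(2·0.1575)
= 0.7099·1.3910/0.3149 = 3.13518

Final: 3.13518


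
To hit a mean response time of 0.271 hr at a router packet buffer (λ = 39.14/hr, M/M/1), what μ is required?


W = 1/(μ−λ) ⇒ μ − λ = 1/W = 1/0.271 = 3.6900
μ = λ + 1/W = 39.14 + 3.6900 = 42.8300 per hr

Final: 42.8300 /hr


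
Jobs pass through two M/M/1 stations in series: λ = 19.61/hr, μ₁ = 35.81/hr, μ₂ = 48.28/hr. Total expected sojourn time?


Each node sees arrival rate λ = 19.61/hr (tandem ⇒ throughput preserved).
W₁ = 1/(μ₁−λ) = 1/(35.81−19.61) = 0.06173 hr
W₂ = 1/(μ₂−λ) = 1/(48.28−19.61) = 0.03488 hr
W_total = W₁ + W₂ = 0.06173 + 0.03488 = 0.09661 hr

Final: 0.09661 hr


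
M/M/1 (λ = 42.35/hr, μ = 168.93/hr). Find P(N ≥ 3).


ρ = 42.35/168.93 = 0.2507
P(N ≥ n) = ρ^n = 0.2507^3 = 0.015756

Final: 0.015756


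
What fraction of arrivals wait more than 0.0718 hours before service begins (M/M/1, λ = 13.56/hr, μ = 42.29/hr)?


ρ = 13.56/42.29 = 0.3206
P(Wq > t) = ρ·e^{−(μ−λ)t} = 0.3206·e^{−2.0628}
= 0.3206·0.127096 = 0.040752

Final: 0.040752


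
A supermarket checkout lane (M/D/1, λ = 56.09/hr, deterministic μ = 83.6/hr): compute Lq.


ρ = 56.09/83.6 = 0.6709
M/D/1: Lq = ρ²/(2(1−ρ)) = 0.4502/(2·0.3291) = 0.68398

Final: 0.68398


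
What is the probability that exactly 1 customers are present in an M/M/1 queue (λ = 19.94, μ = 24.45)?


ρ = 19.94/24.45 = 0.8155
P_n = (1−ρ)·ρ^n = (1 − 0.8155)·0.8155^1 = 0.1845·0.815542 = 0.150433

Final: 0.150433


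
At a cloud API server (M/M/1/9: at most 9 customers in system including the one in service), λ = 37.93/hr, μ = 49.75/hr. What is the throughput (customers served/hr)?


ρ = 0.7624; P_K = (1−ρ)ρ^9/(1−ρ^10) = 0.022149
λ_eff = λ(1 − P_K) = 37.93·(1 − 0.022149) = 37.93·0.977851 = 37.0899 /hr

Final: 37.0899 /hr


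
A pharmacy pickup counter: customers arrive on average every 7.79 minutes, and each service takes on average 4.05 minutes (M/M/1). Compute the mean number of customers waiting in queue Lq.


λ = 60/7.79 = 7.7022 /hr
μ = 60/4.05 = 14.8148 /hr
ρ = λ/μ = 7.7022/14.8148 = 0.5199
Lq = ρ²/(1−ρ) = 0.2703/0.4801 = 0.5630

Final: 0.5630


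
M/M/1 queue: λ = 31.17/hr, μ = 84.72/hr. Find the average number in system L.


ρ = λ/μ = 31.17/84.72 = 0.3679
L = ρ/(1−ρ) = 0.3679/(1 − 0.3679) = 0.3679/0.6321 = 0.5821

Final: 0.5821


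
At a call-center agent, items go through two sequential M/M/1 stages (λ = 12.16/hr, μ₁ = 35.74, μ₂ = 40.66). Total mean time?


Each node sees arrival rate λ = 12.16/hr (tandem ⇒ throughput preserved).
W₁ = 1/(μ₁−λ) = 1/(35.74−12.16) = 0.04241 hr
W₂ = 1/(μ₂−λ) = 1/(40.66−12.16) = 0.03509 hr
W_total = W₁ + W₂ = 0.04241 + 0.03509 = 0.07750 hr

Final: 0.07750 hr


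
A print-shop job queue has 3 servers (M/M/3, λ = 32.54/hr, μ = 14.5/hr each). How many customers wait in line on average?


a = λ/μ = 2.2441; ρ = a/3 = 0.7480
P₀ = 0.075538
Lq = P₀·a^c·ρ / (c!·(1−ρ)²) = 0.075538·11.30183·0.7480/(6·0.06348)
= 1.67668

Final: 1.67668


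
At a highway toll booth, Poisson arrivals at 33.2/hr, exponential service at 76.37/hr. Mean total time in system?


W = 1/(μ−λ) = 1/(76.37 − 33.2) = 1/43.17 = 0.02316 hr

Final: 0.02316 hr


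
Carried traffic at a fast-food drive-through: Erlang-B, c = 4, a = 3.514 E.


B(4,3.514) = 0.261738 (Erlang-B)
Carried load = a(1 − B) = 3.514·(1 − 0.261738) = 3.514·0.738262 = 2.5943 E

Final: 2.5943 Erlangs


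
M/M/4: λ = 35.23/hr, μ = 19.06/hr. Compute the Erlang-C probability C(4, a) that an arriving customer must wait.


a = λ/μ = 1.8484; ρ = a/4 = 0.4621
P₀ = 0.153533 (from M/M/c formula)
C(c,a) = [a^c/(c!(1−ρ))]·P₀ = [11.67237/(24·0.5379)]·0.153533
= 0.90415·0.153533 = 0.138817

Final: 0.138817


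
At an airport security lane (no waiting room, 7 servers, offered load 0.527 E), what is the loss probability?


B(c,a) = (a^c/c!) / Σ_{k=0}^{c} a^k/k!
a^7/7! = 0.000002240
Σ terms (k=0..7): 1.00000 + 0.52700 + 0.13886 + 0.02439 + 0.003214 + 0.0003387 + 0.00002975 + 0.000002240 = 1.693843
B = 0.000002240/1.693843 = 0.000001322

Final: 0.000001322


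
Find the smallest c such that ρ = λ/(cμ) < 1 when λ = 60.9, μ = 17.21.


Stability requires cμ > λ ⇔ c > λ/μ.
λ/μ = 60.9/17.21 = 3.5386
Minimum integer c = ⌊3.5386⌋ + 1 = 4
Check: 4·17.21 = 68.84 > 60.9, while 3·17.21 = 51.63 ≤ 60.9

Final: 4 servers


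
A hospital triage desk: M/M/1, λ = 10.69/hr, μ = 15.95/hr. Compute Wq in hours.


ρ = 10.69/15.95 = 0.6702
Wq = ρ/(μ−λ) = 0.6702/(15.95 − 10.69) = 0.6702/5.26 = 0.1274 hr

Final: 0.1274 hr


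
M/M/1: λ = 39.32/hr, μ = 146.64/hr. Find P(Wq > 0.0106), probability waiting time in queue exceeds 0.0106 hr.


ρ = 39.32/146.64 = 0.2681
P(Wq > t) = ρ·e^{−(μ−λ)t} = 0.2681·e^{−1.1376}
= 0.2681·0.320590 = 0.085963

Final: 0.085963


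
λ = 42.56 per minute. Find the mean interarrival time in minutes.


Mean interarrival time = 1/λ = 1/42.56 minute = 0.02350 minute
In minutes: 0.02350 × 1 = 0.02350 min

Final: 0.02350 min


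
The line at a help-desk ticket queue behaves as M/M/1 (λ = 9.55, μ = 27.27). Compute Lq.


ρ = 9.55/27.27 = 0.3502
Lq = ρ²/(1−ρ) = 0.1226/0.6498 = 0.1887

Final: 0.1887


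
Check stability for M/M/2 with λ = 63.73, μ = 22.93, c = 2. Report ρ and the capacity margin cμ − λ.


Total capacity cμ = 2·22.93 = 45.86/hr
ρ = λ/(cμ) = 63.73/45.86 = 1.3897
Stable ⇔ ρ < 1: NO
Spare capacity = cμ − λ = 45.86 − 63.73 = -17.87/hr

Final: ρ = 1.3897; unstable; margin = -17.87/hr


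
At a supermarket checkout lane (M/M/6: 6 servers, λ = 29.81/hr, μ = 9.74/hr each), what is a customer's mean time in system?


a = 3.0606; ρ = 0.5101; P₀ = 0.045985
Lq = P₀·a^c·ρ/(c!(1−ρ)²) = 0.11157
Wq = Lq/λ = 0.11157/29.81 = 0.003743 hr
W = Wq + 1/μ = 0.003743 + 0.10267 = 0.10641 hr

Final: 0.10641 hr


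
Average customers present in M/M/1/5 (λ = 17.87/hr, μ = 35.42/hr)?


ρ = 17.87/35.42 = 0.5045
L = ρ[1 − (K+1)ρ^K + Kρ^(K+1)] / [(1−ρ)(1−ρ^(K+1))]
Numerator: 0.5045·(1 − 6·0.032687 + 5·0.016491) = 0.447170
Denominator: (0.4955)·(0.983509) = 0.487312
L = 0.447170/0.487312 = 0.9176

Final: 0.9176


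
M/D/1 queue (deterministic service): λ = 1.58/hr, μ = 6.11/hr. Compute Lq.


ρ = 1.58/6.11 = 0.2586
M/D/1: Lq = ρ²/(2(1−ρ)) = 0.06687/(2·0.7414) = 0.04510

Final: 0.04510


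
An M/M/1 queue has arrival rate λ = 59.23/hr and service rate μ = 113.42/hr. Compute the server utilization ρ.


ρ = λ/μ = 59.23/113.42 = 0.5222

Final: 0.5222


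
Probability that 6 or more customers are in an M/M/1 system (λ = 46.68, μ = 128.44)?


ρ = 46.68/128.44 = 0.3634
P(N ≥ n) = ρ^n = 0.3634^6 = 0.002305

Final: 0.002305


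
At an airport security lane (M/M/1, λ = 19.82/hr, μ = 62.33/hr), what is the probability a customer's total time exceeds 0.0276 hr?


W ~ Exponential(μ−λ) for M/M/1.
μ − λ = 62.33 − 19.82 = 42.5100
P(W > t) = e^{−(μ−λ)t} = e^{−1.1733} = 0.309352

Final: 0.309352


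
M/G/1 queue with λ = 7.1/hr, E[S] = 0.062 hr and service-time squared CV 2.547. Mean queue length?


ρ = λ·E[S] = 7.1·0.062 = 0.4402
Lq = ρ²(1+C_s²)/(2(1−ρ)) = 0.1938·(1+2.547)/(2·0.5598)
= 0.1938·3.5470/1.1196 = 0.61390

Final: 0.61390


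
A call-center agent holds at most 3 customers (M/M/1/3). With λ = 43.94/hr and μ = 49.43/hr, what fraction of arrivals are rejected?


ρ = λ/μ = 43.94/49.43 = 0.8889
P_K = (1−ρ)ρ^K/(1−ρ^(K+1)) = (0.1111·0.702439)/(1 − 0.624421)
= 0.078017/0.375579 = 0.207725

Final: 0.207725


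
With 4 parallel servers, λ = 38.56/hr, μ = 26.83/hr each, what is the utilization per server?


ρ = λ/(cμ) = 38.56/(4·26.83) = 38.56/107.32 = 0.3593

Final: 0.3593


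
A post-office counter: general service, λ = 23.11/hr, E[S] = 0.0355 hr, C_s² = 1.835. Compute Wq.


ρ = λ·E[S] = 23.11·0.0355 = 0.8204
E[S²] = E[S]²(1+C_s²) = 0.0355²·(1+1.835) = 0.003573
Wq = λ·E[S²]/(2(1−ρ)) = 23.11·0.003573/(2·0.1796) = 0.22987 hr

Final: 0.22987 hr


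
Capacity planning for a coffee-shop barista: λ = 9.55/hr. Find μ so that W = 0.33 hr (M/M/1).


W = 1/(μ−λ) ⇒ μ − λ = 1/W = 1/0.33 = 3.0303
μ = λ + 1/W = 9.55 + 3.0303 = 12.5803 per hr

Final: 12.5803 /hr


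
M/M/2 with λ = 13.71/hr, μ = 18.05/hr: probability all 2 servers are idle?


a = λ/μ = 13.71/18.05 = 0.7596; ρ = a/c = 0.3798
Σ_{k=0}^{1} a^k/k! (terms k=0..1) = 1.00000 + 0.75956 = 1.75956
Tail: a^2/(2!(1−ρ)) = 0.57693/(2·0.6202) = 0.46510
P₀ = 1/(1.75956 + 0.46510) = 1/2.22465 = 0.449508

Final: 0.449508


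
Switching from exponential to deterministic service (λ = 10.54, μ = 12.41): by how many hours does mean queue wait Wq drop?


ρ = 10.54/12.41 = 0.8493
Wq(M/M/1) = ρ/(μ−λ) = 0.8493/1.87 = 0.45418 hr
Wq(M/D/1) = ρ/(2(μ−λ)) = 0.22709 hr
Savings = 0.45418 − 0.22709 = 0.22709 hr

Final: 0.22709 hr


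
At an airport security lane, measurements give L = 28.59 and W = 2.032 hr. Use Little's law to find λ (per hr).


λ = L/W = 28.59/2.032 = 14.0699 /hr

Final: 14.0699 /hr


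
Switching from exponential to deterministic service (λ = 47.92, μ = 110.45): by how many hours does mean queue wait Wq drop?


ρ = 47.92/110.45 = 0.4339
Wq(M/M/1) = ρ/(μ−λ) = 0.4339/62.53 = 0.006938 hr
Wq(M/D/1) = ρ/(2(μ−λ)) = 0.003469 hr
Savings = 0.006938 − 0.003469 = 0.003469 hr

Final: 0.003469 hr


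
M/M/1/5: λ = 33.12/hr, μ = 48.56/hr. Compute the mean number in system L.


ρ = 33.12/48.56 = 0.6820
L = ρ[1 − (K+1)ρ^K + Kρ^(K+1)] / [(1−ρ)(1−ρ^(K+1))]
Numerator: 0.6820·(1 − 6·0.147590 + 5·0.100663) = 0.421347
Denominator: (0.3180)·(0.899337) = 0.285951
L = 0.421347/0.285951 = 1.4735

Final: 1.4735


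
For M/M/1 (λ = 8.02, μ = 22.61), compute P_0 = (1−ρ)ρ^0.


ρ = 8.02/22.61 = 0.3547
P_n = (1−ρ)·ρ^n = (1 − 0.3547)·0.3547^0 = 0.6453·1.000000 = 0.645290

Final: 0.645290


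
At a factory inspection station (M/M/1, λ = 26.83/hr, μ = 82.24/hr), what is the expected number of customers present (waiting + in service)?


ρ = λ/μ = 26.83/82.24 = 0.3262
L = ρ/(1−ρ) = 0.3262/(1 − 0.3262) = 0.3262/0.6738 = 0.4842

Final: 0.4842


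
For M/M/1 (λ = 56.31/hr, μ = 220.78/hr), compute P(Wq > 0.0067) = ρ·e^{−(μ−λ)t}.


ρ = 56.31/220.78 = 0.2551
P(Wq > t) = ρ·e^{−(μ−λ)t} = 0.2551·e^{−1.1019}
= 0.2551·0.332223 = 0.084734

Final: 0.084734


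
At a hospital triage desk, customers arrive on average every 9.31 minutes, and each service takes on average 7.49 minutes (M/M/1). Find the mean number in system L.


λ = 60/9.31 = 6.4447 /hr
μ = 60/7.49 = 8.0107 /hr
ρ = λ/μ = 6.4447/8.0107 = 0.8045
L = ρ/(1−ρ) = 0.8045/0.1955 = 4.1154

Final: 4.1154


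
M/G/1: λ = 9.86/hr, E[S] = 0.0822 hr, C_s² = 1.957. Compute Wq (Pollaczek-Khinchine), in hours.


ρ = λ·E[S] = 9.86·0.0822 = 0.8105
E[S²] = E[S]²(1+C_s²) = 0.0822²·(1+1.957) = 0.019980
Wq = λ·E[S²]/(2(1−ρ)) = 9.86·0.019980/(2·0.1895) = 0.51977 hr

Final: 0.51977 hr


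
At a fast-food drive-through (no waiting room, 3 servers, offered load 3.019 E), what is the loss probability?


B(c,a) = (a^c/c!) / Σ_{k=0}^{c} a^k/k!
a^3/3! = 4.586043
Σ terms (k=0..3): 1.00000 + 3.01900 + 4.55718 + 4.58604 = 13.162223
B = 4.586043/13.162223 = 0.348425

Final: 0.348425


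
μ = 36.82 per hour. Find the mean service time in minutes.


Mean service time = 1/μ = 1/36.82 hour = 0.02716 hour
In minutes: 0.02716 × 60 = 1.6295 min

Final: 1.6295 min


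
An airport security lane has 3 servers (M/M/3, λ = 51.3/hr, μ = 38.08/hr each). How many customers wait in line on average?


a = λ/μ = 1.3472; ρ = a/3 = 0.4491
P₀ = 0.250363
Lq = P₀·a^c·ρ / (c!·(1−ρ)²) = 0.250363·2.44490·0.4491/(6·0.30354)
= 0.15093

Final: 0.15093


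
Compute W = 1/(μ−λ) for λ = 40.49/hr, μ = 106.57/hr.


W = 1/(μ−λ) = 1/(106.57 − 40.49) = 1/66.08 = 0.01513 hr

Final: 0.01513 hr


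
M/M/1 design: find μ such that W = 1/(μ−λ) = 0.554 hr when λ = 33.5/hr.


W = 1/(μ−λ) ⇒ μ − λ = 1/W = 1/0.554 = 1.8051
μ = λ + 1/W = 33.5 + 1.8051 = 35.3051 per hr

Final: 35.3051 /hr


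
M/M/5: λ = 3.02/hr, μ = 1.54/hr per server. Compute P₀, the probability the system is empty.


a = λ/μ = 3.02/1.54 = 1.9610; ρ = a/c = 0.3922
Σ_{k=0}^{4} a^k/k! (terms k=0..4) = 1.00000 + 1.96104 + 1.92284 + 1.25692 + 0.61622 = 6.75701
Tail: a^5/(5!(1−ρ)) = 29.00221/(120·0.6078) = 0.39764
P₀ = 1/(6.75701 + 0.39764) = 1/7.15466 = 0.139769

Final: 0.139769


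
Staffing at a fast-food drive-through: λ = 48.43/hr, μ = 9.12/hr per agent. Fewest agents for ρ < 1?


Stability requires cμ > λ ⇔ c > λ/μ.
λ/μ = 48.43/9.12 = 5.3103
Minimum integer c = ⌊5.3103⌋ + 1 = 6
Check: 6·9.12 = 54.72 > 48.43, while 5·9.12 = 45.60 ≤ 48.43

Final: 6 servers


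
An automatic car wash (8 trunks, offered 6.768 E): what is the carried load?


B(8,6.768) = 0.165474 (Erlang-B)
Carried load = a(1 − B) = 6.768·(1 − 0.165474) = 6.768·0.834526 = 5.6481 E

Final: 5.6481 Erlangs


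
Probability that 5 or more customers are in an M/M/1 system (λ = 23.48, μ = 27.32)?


ρ = 23.48/27.32 = 0.8594
P(N ≥ n) = ρ^n = 0.8594^5 = 0.468907

Final: 0.468907


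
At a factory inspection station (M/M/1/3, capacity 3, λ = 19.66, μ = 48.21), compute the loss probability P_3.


ρ = λ/μ = 19.66/48.21 = 0.4078
P_K = (1−ρ)ρ^K/(1−ρ^(K+1)) = (0.5922·0.067817)/(1 − 0.027656)
= 0.040161/0.972344 = 0.041304

Final: 0.041304


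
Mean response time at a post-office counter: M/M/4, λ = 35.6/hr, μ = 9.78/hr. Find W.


a = 3.6401; ρ = 0.9100; P₀ = 0.009940
Lq = P₀·a^c·ρ/(c!(1−ρ)²) = 8.17303
Wq = Lq/λ = 8.17303/35.6 = 0.22958 hr
W = Wq + 1/μ = 0.22958 + 0.10225 = 0.33183 hr

Final: 0.33183 hr


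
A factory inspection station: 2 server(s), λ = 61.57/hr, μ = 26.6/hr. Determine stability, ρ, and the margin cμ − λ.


Total capacity cμ = 2·26.6 = 53.20/hr
ρ = λ/(cμ) = 61.57/53.20 = 1.1573
Stable ⇔ ρ < 1: NO
Spare capacity = cμ − λ = 53.20 − 61.57 = -8.37/hr

Final: ρ = 1.1573; unstable; margin = -8.37/hr


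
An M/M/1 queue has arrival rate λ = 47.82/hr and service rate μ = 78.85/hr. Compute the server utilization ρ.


ρ = λ/μ = 47.82/78.85 = 0.6065

Final: 0.6065


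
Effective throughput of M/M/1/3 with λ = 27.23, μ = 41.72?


ρ = 0.6527; P_K = (1−ρ)ρ^3/(1−ρ^4) = 0.117978
λ_eff = λ(1 − P_K) = 27.23·(1 − 0.117978) = 27.23·0.882022 = 24.0175 /hr

Final: 24.0175 /hr


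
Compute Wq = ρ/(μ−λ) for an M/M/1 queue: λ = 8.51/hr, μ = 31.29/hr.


ρ = 8.51/31.29 = 0.2720
Wq = ρ/(μ−λ) = 0.2720/(31.29 − 8.51) = 0.2720/22.78 = 0.01194 hr

Final: 0.01194 hr


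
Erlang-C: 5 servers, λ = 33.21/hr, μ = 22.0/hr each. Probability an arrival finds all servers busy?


a = λ/μ = 1.5095; ρ = a/5 = 0.3019
P₀ = 0.220646 (from M/M/c formula)
C(c,a) = [a^c/(c!(1−ρ))]·P₀ = [7.83846/(120·0.6981)]·0.220646
= 0.09357·0.220646 = 0.020646

Final: 0.020646


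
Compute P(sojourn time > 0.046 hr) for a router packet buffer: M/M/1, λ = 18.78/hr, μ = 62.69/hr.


W ~ Exponential(μ−λ) for M/M/1.
μ − λ = 62.69 − 18.78 = 43.9100
P(W > t) = e^{−(μ−λ)t} = e^{−2.0199} = 0.132674

Final: 0.132674


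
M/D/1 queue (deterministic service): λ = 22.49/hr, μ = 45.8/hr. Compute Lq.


ρ = 22.49/45.8 = 0.4910
M/D/1: Lq = ρ²/(2(1−ρ)) = 0.2411/(2·0.5090) = 0.23689

Final: 0.23689


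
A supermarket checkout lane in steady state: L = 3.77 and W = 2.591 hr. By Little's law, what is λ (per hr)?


λ = L/W = 3.77/2.591 = 1.4550 /hr

Final: 1.4550 /hr


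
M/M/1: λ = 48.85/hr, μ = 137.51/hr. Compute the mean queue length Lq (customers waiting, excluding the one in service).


ρ = 48.85/137.51 = 0.3552
Lq = ρ²/(1−ρ) = 0.1262/0.6448 = 0.1957

Final: 0.1957


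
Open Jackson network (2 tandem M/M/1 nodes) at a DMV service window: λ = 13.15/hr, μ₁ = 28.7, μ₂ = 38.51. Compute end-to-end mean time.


Each node sees arrival rate λ = 13.15/hr (tandem ⇒ throughput preserved).
W₁ = 1/(μ₁−λ) = 1/(28.7−13.15) = 0.06431 hr
W₂ = 1/(μ₂−λ) = 1/(38.51−13.15) = 0.03943 hr
W_total = W₁ + W₂ = 0.06431 + 0.03943 = 0.10374 hr

Final: 0.10374 hr


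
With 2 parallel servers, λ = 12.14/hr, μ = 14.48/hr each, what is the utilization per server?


ρ = λ/(cμ) = 12.14/(2·14.48) = 12.14/28.96 = 0.4192

Final: 0.4192


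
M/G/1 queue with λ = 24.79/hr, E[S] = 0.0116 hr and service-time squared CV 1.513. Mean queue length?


ρ = λ·E[S] = 24.79·0.0116 = 0.2876
Lq = ρ²(1+C_s²)/(2(1−ρ)) = 0.08269·(1+1.513)/(2·0.7124)
= 0.08269·2.5130/1.4249 = 0.14584

Final: 0.14584


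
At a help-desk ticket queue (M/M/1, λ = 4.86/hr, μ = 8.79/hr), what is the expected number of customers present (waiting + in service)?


ρ = λ/μ = 4.86/8.79 = 0.5529
L = ρ/(1−ρ) = 0.5529/(1 − 0.5529) = 0.5529/0.4471 = 1.2366

Final: 1.2366


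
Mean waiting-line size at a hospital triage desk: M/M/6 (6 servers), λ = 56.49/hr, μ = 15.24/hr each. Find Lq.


a = λ/μ = 3.7067; ρ = a/6 = 0.6178
P₀ = 0.023156
Lq = P₀·a^c·ρ / (c!·(1−ρ)²) = 0.023156·2593.69943·0.6178/(720·0.14609)
= 0.35274

Final: 0.35274


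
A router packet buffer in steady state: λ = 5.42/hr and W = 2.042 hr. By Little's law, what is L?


L = λW = 5.42·2.042 = 11.0676

Final: 11.0676


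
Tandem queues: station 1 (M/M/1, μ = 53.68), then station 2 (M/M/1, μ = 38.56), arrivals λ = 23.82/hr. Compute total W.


Each node sees arrival rate λ = 23.82/hr (tandem ⇒ throughput preserved).
W₁ = 1/(μ₁−λ) = 1/(53.68−23.82) = 0.03349 hr
W₂ = 1/(μ₂−λ) = 1/(38.56−23.82) = 0.06784 hr
W_total = W₁ + W₂ = 0.03349 + 0.06784 = 0.10133 hr

Final: 0.10133 hr
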